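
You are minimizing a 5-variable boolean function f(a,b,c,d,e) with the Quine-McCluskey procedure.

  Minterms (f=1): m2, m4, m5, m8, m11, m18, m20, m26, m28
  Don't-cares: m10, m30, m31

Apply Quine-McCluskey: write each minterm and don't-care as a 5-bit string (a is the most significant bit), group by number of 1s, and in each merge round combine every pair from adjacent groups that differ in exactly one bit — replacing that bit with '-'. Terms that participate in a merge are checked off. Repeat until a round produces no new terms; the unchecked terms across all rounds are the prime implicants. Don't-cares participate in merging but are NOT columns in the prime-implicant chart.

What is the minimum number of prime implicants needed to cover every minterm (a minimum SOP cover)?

size-2^0 implicants → 00010(✓)  00100(✓)  00101(✓)  01000(✓)  01010(✓)  01011(✓)  10010(✓)  10100(✓)  11010(✓)  11100(✓)  11110(✓)  11111(✓)
size-2^1 implicants → -0010(✓)  -0100  -1010(✓)  0-010(✓)  0010-  010-0  0101-  1-010(✓)  1-100  11-10  111-0  1111-
size-2^2 implicants → --010
Unchecked terms (primes): --010, -0100, 0010-, 010-0, 0101-, 1-100, 11-10, 111-0, 1111-
Minterm coverage:
  m2 ⊆ --010 [E]
  m4 ⊆ -0100,0010-
  m5 ⊆ 0010- [E]
  m8 ⊆ 010-0 [E]
  m11 ⊆ 0101- [E]
  m18 ⊆ --010 [E]
  m20 ⊆ -0100,1-100
  m26 ⊆ --010,11-10
  m28 ⊆ 1-100,111-0
E = {--010, 0010-, 010-0, 0101-}
Petrick residual → 1-100
Cover = c'de' + a'b'cd' + a'bc'e' + a'bc'd + acd'e'  |cover|=5

5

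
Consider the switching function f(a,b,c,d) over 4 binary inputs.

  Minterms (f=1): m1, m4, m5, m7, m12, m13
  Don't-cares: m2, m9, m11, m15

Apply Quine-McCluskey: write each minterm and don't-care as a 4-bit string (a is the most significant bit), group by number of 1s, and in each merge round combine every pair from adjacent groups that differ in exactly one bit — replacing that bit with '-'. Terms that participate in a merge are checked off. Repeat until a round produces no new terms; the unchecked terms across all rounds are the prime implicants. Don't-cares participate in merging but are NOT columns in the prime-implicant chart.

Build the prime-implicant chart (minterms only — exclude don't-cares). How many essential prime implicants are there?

size-2^0 implicants → 0001(✓)  0010  0100(✓)  0101(✓)  0111(✓)  1001(✓)  1011(✓)  1100(✓)  1101(✓)  1111(✓)
size-2^1 implicants → -001(✓)  -100(✓)  -101(✓)  -111(✓)  0-01(✓)  01-1(✓)  010-(✓)  1-01(✓)  1-11(✓)  10-1(✓)  11-1(✓)  110-(✓)
size-2^2 implicants → --01  -1-1  -10-  1--1
Unchecked terms (primes): --01, -1-1, -10-, 0010, 1--1
Minterm coverage:
  m1 ⊆ --01 [E]
  m4 ⊆ -10- [E]
  m5 ⊆ --01,-1-1,-10-
  m7 ⊆ -1-1 [E]
  m12 ⊆ -10- [E]
  m13 ⊆ --01,-1-1,-10-,1--1
E = {--01, -1-1, -10-}

3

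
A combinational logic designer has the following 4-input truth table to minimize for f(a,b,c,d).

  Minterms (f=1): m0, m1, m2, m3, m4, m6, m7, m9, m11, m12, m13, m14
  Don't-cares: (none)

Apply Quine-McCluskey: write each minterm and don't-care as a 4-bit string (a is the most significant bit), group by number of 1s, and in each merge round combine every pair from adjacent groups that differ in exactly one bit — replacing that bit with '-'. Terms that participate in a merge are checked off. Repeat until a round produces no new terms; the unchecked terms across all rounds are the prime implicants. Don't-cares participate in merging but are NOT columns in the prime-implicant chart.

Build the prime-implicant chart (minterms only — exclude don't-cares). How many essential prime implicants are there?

[col 0] 0000*, 0001*, 0010*, 0011*, 0100*, 0110*, 0111*, 1001*, 1011*, 1100*, 1101*, 1110*
[col 1] -001*, -011*, -100*, -110*, 0-00*, 0-10*, 0-11*, 00-0*, 00-1*, 000-*, 001-*, 01-0*, 011-*, 1-01, 10-1*, 11-0*, 110-
[col 2] -0-1, -1-0, 0--0, 0-1-, 00--
Prime implicants: -0-1, -1-0, 0--0, 0-1-, 00--, 1-01, 110-
PI chart (minterm → PIs covering it):
  0 | 0--0,00--
  1 | -0-1,00--
  2 | 0--0,0-1-,00--
  3 | -0-1,0-1-,00--
  4 | -1-0,0--0
  6 | -1-0,0--0,0-1-
  7 | 0-1-  (sole → essential)
  9 | -0-1,1-01
  11 | -0-1  (sole → essential)
  12 | -1-0,110-
  13 | 1-01,110-
  14 | -1-0  (sole → essential)
Essential prime implicants: -0-1, -1-0, 0-1-

3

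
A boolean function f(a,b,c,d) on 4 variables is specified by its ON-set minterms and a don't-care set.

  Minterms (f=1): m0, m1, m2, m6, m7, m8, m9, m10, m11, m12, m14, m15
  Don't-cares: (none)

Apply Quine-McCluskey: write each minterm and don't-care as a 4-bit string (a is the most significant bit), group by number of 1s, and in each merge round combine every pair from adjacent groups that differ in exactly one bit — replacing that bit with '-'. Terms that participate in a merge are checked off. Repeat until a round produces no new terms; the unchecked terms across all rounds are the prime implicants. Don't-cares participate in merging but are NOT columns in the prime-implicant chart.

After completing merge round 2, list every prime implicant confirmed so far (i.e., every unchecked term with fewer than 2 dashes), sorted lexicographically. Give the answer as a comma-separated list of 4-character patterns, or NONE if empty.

Round 0: 0000✓ 0001✓ 0010✓ 0110✓ 0111✓ 1000✓ 1001✓ 1010✓ 1011✓ 1100✓ 1110✓ 1111✓
Round 1: -000✓ -001✓ -010✓ -110✓ -111✓ 0-10✓ 00-0✓ 000-✓ 011-✓ 1-00✓ 1-10✓ 1-11✓ 10-0✓ 10-1✓ 100-✓ 101-✓ 11-0✓ 111-✓
Round 2: --10 -0-0 -00- -11- 1--0 1-1- 10--
PIs = {--10, -0-0, -00-, -11-, 1--0, 1-1-, 10--}

NONE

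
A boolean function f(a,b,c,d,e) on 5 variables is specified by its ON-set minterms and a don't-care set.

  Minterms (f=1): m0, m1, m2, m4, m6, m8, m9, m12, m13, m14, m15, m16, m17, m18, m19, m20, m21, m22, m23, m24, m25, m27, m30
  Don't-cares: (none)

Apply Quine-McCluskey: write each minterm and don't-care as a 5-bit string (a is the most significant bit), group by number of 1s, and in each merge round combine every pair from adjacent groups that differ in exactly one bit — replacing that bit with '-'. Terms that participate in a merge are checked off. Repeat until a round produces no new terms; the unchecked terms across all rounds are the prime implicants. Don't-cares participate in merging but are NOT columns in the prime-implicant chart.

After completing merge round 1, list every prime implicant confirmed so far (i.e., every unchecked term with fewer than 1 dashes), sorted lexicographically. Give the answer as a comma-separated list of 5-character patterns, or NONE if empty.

NONE

Round 0: 00000✓ 00001✓ 00010✓ 00100✓ 00110✓ 01000✓ 01001✓ 01100✓ 01101✓ 01110✓ 01111✓ 10000✓ 10001✓ 10010✓ 10011✓ 10100✓ 10101✓ 10110✓ 10111✓ 11000✓ 11001✓ 11011✓ 11110✓
Round 1: -0000✓ -0001✓ -0010✓ -0100✓ -0110✓ -1000✓ -1001✓ -1110✓ 0-000✓ 0-001✓ 0-100✓ 0-110✓ 00-00✓ 00-10✓ 000-0✓ 0000-✓ 001-0✓ 01-00✓ 01-01✓ 0100-✓ 011-0✓ 011-1✓ 0110-✓ 0111-✓ 1-000✓ 1-001✓ 1-011✓ 1-110✓ 10-00✓ 10-01✓ 10-10✓ 10-11✓ 100-0✓ 100-1✓ 1000-✓ 1001-✓ 101-0✓ 101-1✓ 1010-✓ 1011-✓ 110-1✓ 1100-✓
Round 2: --000✓ --001✓ --110 -0-00✓ -0-10✓ -00-0✓ -000-✓ -01-0✓ -100-✓ 0--00 0-00-✓ 0-1-0 00--0✓ 01-0- 011-- 1-0-1 1-00-✓ 10--0✓ 10--1✓ 10-0-✓ 10-1-✓ 100--✓ 101--✓
Round 3: --00- -0--0 10---
PIs = {--00-, --110, -0--0, 0--00, 0-1-0, 01-0-, 011--, 1-0-1, 10---}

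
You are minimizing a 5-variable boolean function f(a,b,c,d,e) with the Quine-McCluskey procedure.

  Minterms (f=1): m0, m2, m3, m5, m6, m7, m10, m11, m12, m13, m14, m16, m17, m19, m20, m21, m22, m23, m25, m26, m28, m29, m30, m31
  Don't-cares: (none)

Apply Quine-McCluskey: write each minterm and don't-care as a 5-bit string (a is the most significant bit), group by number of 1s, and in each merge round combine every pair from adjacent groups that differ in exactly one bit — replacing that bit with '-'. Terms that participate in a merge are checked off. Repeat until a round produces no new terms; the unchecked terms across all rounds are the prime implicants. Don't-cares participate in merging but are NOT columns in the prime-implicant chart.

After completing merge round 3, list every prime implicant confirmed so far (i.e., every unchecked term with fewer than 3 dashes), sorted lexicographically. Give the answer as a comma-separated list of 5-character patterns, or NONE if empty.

size-2^0 implicants → 00000(✓)  00010(✓)  00011(✓)  00101(✓)  00110(✓)  00111(✓)  01010(✓)  01011(✓)  01100(✓)  01101(✓)  01110(✓)  10000(✓)  10001(✓)  10011(✓)  10100(✓)  10101(✓)  10110(✓)  10111(✓)  11001(✓)  11010(✓)  11100(✓)  11101(✓)  11110(✓)  11111(✓)
size-2^1 implicants → -0000  -0011(✓)  -0101(✓)  -0110(✓)  -0111(✓)  -1010(✓)  -1100(✓)  -1101(✓)  -1110(✓)  0-010(✓)  0-011(✓)  0-101(✓)  0-110(✓)  00-10(✓)  00-11(✓)  000-0  0001-(✓)  001-1(✓)  0011-(✓)  01-10(✓)  0101-(✓)  011-0(✓)  0110-(✓)  1-001(✓)  1-100(✓)  1-101(✓)  1-110(✓)  1-111(✓)  10-00(✓)  10-01(✓)  10-11(✓)  100-1(✓)  1000-(✓)  101-0(✓)  101-1(✓)  1010-(✓)  1011-(✓)  11-01(✓)  11-10(✓)  111-0(✓)  111-1(✓)  1110-(✓)  1111-(✓)
size-2^2 implicants → --101  --110  -0-11  -01-1  -011-  -1-10  -11-0  -110-  0--10  0-01-  00-1-  1--01  1-1-0(✓)  1-1-1(✓)  1-10-(✓)  1-11-(✓)  10--1  10-0-  101--(✓)  111--(✓)
size-2^3 implicants → 1-1--
Unchecked terms (primes): --101, --110, -0-11, -0000, -01-1, -011-, -1-10, -11-0, -110-, 0--10, 0-01-, 00-1-, 000-0, 1--01, 1-1--, 10--1, 10-0-

--101, --110, -0-11, -0000, -01-1, -011-, -1-10, -11-0, -110-, 0--10, 0-01-, 00-1-, 000-0, 1--01, 10--1, 10-0-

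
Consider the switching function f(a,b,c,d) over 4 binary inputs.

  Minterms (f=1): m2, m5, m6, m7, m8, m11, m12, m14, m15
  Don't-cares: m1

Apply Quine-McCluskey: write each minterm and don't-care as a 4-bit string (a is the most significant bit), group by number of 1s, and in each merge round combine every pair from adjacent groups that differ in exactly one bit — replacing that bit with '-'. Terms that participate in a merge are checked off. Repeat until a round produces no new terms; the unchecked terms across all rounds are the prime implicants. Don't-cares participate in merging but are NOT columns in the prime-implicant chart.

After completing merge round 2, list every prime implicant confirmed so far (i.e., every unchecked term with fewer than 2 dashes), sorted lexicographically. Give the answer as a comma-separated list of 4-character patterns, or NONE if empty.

0-01, 0-10, 01-1, 1-00, 1-11, 11-0

size-2^0 implicants → 0001(✓)  0010(✓)  0101(✓)  0110(✓)  0111(✓)  1000(✓)  1011(✓)  1100(✓)  1110(✓)  1111(✓)
size-2^1 implicants → -110(✓)  -111(✓)  0-01  0-10  01-1  011-(✓)  1-00  1-11  11-0  111-(✓)
size-2^2 implicants → -11-
Unchecked terms (primes): -11-, 0-01, 0-10, 01-1, 1-00, 1-11, 11-0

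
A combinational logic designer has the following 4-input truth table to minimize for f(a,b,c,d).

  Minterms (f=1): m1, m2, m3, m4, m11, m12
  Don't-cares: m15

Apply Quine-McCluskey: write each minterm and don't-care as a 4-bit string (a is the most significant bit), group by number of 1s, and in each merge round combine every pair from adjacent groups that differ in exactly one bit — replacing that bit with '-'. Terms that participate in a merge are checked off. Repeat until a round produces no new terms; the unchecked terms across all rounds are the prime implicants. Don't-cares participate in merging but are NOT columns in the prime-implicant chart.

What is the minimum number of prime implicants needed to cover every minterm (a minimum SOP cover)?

size-2^0 implicants → 0001(✓)  0010(✓)  0011(✓)  0100(✓)  1011(✓)  1100(✓)  1111(✓)
size-2^1 implicants → -011  -100  00-1  001-  1-11
Unchecked terms (primes): -011, -100, 00-1, 001-, 1-11
Minterm coverage:
  m1 ⊆ 00-1 [E]
  m2 ⊆ 001- [E]
  m3 ⊆ -011,00-1,001-
  m4 ⊆ -100 [E]
  m11 ⊆ -011,1-11
  m12 ⊆ -100 [E]
E = {-100, 00-1, 001-}
Petrick residual → -011
Cover = b'cd + bc'd' + a'b'd + a'b'c  |cover|=4

4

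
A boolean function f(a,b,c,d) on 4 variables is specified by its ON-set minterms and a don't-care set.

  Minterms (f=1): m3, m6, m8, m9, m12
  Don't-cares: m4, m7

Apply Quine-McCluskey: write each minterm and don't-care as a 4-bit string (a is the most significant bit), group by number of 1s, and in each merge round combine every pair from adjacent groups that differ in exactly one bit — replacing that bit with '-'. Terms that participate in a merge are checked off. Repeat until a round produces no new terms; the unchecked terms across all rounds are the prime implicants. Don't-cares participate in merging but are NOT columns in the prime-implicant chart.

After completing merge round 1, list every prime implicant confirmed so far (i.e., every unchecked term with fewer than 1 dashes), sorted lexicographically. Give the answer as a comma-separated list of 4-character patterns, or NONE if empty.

size-2^0 implicants → 0011(✓)  0100(✓)  0110(✓)  0111(✓)  1000(✓)  1001(✓)  1100(✓)
size-2^1 implicants → -100  0-11  01-0  011-  1-00  100-
Unchecked terms (primes): -100, 0-11, 01-0, 011-, 1-00, 100-

NONE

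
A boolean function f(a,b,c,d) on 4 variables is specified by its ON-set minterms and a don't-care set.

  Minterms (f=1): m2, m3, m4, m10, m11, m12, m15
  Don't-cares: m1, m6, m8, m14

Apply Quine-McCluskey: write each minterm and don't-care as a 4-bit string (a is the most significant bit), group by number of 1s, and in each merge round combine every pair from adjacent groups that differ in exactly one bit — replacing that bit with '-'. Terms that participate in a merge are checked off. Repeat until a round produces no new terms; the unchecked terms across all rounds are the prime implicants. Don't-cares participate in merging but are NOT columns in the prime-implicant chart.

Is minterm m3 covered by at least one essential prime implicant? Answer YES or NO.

NO

Round 0: 0001✓ 0010✓ 0011✓ 0100✓ 0110✓ 1000✓ 1010✓ 1011✓ 1100✓ 1110✓ 1111✓
Round 1: -010✓ -011✓ -100✓ -110✓ 0-10✓ 00-1 001-✓ 01-0✓ 1-00✓ 1-10✓ 1-11✓ 10-0✓ 101-✓ 11-0✓ 111-✓
Round 2: --10 -01- -1-0 1--0 1-1-
PIs = {--10, -01-, -1-0, 00-1, 1--0, 1-1-}
Coverage chart:
  m2: --10,-01-
  m3: -01-,00-1
  m4: -1-0 ←essential
  m10: --10,-01-,1--0,1-1-
  m11: -01-,1-1-
  m12: -1-0,1--0
  m15: 1-1- ←essential
Essential: -1-0, 1-1-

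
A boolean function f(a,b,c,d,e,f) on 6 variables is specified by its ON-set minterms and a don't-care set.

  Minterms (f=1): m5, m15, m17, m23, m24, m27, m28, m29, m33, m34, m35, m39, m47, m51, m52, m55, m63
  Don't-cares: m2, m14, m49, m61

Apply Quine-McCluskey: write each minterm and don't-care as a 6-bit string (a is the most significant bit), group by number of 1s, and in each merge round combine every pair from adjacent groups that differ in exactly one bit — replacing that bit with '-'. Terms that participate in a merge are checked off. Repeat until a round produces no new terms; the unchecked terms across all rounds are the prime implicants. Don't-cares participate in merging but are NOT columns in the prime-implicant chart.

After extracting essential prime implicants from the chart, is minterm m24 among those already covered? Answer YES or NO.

YES

[col 0] 000010*, 000101, 001110*, 001111*, 010001*, 010111*, 011000*, 011011, 011100*, 011101*, 100001*, 100010*, 100011*, 100111*, 101111*, 110001*, 110011*, 110100, 110111*, 111101*, 111111*
[col 1] -00010, -01111, -10001, -10111, -11101, 00111-, 011-00, 01110-, 1-0001*, 1-0011*, 1-0111*, 1-1111*, 10-111*, 100-11*, 1000-1*, 10001-, 11-111*, 110-11*, 1100-1*, 1111-1
[col 2] 1--111, 1-0-11, 1-00-1
Prime implicants: -00010, -01111, -10001, -10111, -11101, 000101, 00111-, 011-00, 011011, 01110-, 1--111, 1-0-11, 1-00-1, 10001-, 110100, 1111-1
PI chart (minterm → PIs covering it):
  5 | 000101  (sole → essential)
  15 | -01111,00111-
  17 | -10001  (sole → essential)
  23 | -10111  (sole → essential)
  24 | 011-00  (sole → essential)
  27 | 011011  (sole → essential)
  28 | 011-00,01110-
  29 | -11101,01110-
  33 | 1-00-1  (sole → essential)
  34 | -00010,10001-
  35 | 1-0-11,1-00-1,10001-
  39 | 1--111,1-0-11
  47 | -01111,1--111
  51 | 1-0-11,1-00-1
  52 | 110100  (sole → essential)
  55 | -10111,1--111,1-0-11
  63 | 1--111,1111-1
Essential prime implicants: -10001, -10111, 000101, 011-00, 011011, 1-00-1, 110100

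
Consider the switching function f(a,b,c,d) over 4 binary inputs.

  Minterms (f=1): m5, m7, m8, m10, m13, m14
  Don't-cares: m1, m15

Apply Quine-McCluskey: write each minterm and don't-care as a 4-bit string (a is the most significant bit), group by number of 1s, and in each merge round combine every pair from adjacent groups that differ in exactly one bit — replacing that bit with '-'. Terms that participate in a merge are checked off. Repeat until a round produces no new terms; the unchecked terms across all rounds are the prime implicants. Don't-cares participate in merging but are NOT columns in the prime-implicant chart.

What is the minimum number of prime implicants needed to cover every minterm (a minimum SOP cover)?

3

Round 0: 0001✓ 0101✓ 0111✓ 1000✓ 1010✓ 1101✓ 1110✓ 1111✓
Round 1: -101✓ -111✓ 0-01 01-1✓ 1-10 10-0 11-1✓ 111-
Round 2: -1-1
PIs = {-1-1, 0-01, 1-10, 10-0, 111-}
Coverage chart:
  m5: -1-1,0-01
  m7: -1-1 ←essential
  m8: 10-0 ←essential
  m10: 1-10,10-0
  m13: -1-1 ←essential
  m14: 1-10,111-
Essential: -1-1, 10-0
Petrick residual → 1-10
Min cover (3 terms): bd + acd' + ab'd'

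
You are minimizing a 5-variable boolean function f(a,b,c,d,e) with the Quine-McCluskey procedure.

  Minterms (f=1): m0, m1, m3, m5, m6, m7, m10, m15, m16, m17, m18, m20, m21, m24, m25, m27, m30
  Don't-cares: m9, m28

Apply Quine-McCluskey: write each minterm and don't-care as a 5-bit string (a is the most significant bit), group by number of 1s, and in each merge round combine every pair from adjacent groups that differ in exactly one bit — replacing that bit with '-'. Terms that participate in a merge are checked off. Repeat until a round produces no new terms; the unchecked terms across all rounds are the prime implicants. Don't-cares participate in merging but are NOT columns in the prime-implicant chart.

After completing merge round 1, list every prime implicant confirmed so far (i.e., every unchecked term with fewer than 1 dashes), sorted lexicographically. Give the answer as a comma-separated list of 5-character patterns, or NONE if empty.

[col 0] 00000*, 00001*, 00011*, 00101*, 00110*, 00111*, 01001*, 01010, 01111*, 10000*, 10001*, 10010*, 10100*, 10101*, 11000*, 11001*, 11011*, 11100*, 11110*
[col 1] -0000*, -0001*, -0101*, -1001*, 0-001*, 0-111, 00-01*, 00-11*, 000-1*, 0000-*, 001-1*, 0011-, 1-000*, 1-001*, 1-100*, 10-00*, 10-01*, 100-0, 1000-*, 1010-*, 11-00*, 110-1, 1100-*, 111-0
[col 2] --001, -0-01, -000-, 00--1, 1--00, 1-00-, 10-0-
Prime implicants: --001, -0-01, -000-, 0-111, 00--1, 0011-, 01010, 1--00, 1-00-, 10-0-, 100-0, 110-1, 111-0

01010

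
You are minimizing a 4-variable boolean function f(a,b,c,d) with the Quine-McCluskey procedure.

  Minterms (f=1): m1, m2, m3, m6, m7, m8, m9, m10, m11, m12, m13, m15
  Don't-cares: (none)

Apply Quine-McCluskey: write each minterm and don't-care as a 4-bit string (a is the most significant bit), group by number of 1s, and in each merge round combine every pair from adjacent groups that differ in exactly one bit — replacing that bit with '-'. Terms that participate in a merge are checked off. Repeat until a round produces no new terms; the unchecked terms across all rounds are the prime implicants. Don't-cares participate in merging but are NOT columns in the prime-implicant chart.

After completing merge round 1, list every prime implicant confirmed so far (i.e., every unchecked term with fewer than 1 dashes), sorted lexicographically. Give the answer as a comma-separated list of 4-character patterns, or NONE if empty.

Round 0: 0001✓ 0010✓ 0011✓ 0110✓ 0111✓ 1000✓ 1001✓ 1010✓ 1011✓ 1100✓ 1101✓ 1111✓
Round 1: -001✓ -010✓ -011✓ -111✓ 0-10✓ 0-11✓ 00-1✓ 001-✓ 011-✓ 1-00✓ 1-01✓ 1-11✓ 10-0✓ 10-1✓ 100-✓ 101-✓ 11-1✓ 110-✓
Round 2: --11 -0-1 -01- 0-1- 1--1 1-0- 10--
PIs = {--11, -0-1, -01-, 0-1-, 1--1, 1-0-, 10--}

NONE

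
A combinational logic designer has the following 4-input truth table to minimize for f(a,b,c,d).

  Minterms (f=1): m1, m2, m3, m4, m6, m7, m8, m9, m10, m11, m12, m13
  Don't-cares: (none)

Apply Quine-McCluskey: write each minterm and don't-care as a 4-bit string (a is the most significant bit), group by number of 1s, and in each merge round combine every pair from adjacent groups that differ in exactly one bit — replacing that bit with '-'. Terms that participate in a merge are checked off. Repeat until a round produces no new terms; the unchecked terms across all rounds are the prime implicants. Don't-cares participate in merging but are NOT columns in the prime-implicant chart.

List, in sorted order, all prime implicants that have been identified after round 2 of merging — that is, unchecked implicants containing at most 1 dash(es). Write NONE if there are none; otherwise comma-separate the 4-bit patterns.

[col 0] 0001*, 0010*, 0011*, 0100*, 0110*, 0111*, 1000*, 1001*, 1010*, 1011*, 1100*, 1101*
[col 1] -001*, -010*, -011*, -100, 0-10*, 0-11*, 00-1*, 001-*, 01-0, 011-*, 1-00*, 1-01*, 10-0*, 10-1*, 100-*, 101-*, 110-*
[col 2] -0-1, -01-, 0-1-, 1-0-, 10--
Prime implicants: -0-1, -01-, -100, 0-1-, 01-0, 1-0-, 10--

-100, 01-0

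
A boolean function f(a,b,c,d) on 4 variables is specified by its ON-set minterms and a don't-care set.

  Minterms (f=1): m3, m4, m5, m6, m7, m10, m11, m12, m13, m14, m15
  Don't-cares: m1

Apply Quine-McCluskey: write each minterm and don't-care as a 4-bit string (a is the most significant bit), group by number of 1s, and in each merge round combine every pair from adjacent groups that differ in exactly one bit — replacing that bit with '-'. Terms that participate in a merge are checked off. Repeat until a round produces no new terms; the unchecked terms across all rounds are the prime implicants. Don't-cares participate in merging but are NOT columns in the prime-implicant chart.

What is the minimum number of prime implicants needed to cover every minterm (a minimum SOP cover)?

size-2^0 implicants → 0001(✓)  0011(✓)  0100(✓)  0101(✓)  0110(✓)  0111(✓)  1010(✓)  1011(✓)  1100(✓)  1101(✓)  1110(✓)  1111(✓)
size-2^1 implicants → -011(✓)  -100(✓)  -101(✓)  -110(✓)  -111(✓)  0-01(✓)  0-11(✓)  00-1(✓)  01-0(✓)  01-1(✓)  010-(✓)  011-(✓)  1-10(✓)  1-11(✓)  101-(✓)  11-0(✓)  11-1(✓)  110-(✓)  111-(✓)
size-2^2 implicants → --11  -1-0(✓)  -1-1(✓)  -10-(✓)  -11-(✓)  0--1  01--(✓)  1-1-  11--(✓)
size-2^3 implicants → -1--
Unchecked terms (primes): --11, -1--, 0--1, 1-1-
Minterm coverage:
  m3 ⊆ --11,0--1
  m4 ⊆ -1-- [E]
  m5 ⊆ -1--,0--1
  m6 ⊆ -1-- [E]
  m7 ⊆ --11,-1--,0--1
  m10 ⊆ 1-1- [E]
  m11 ⊆ --11,1-1-
  m12 ⊆ -1-- [E]
  m13 ⊆ -1-- [E]
  m14 ⊆ -1--,1-1-
  m15 ⊆ --11,-1--,1-1-
E = {-1--, 1-1-}
Petrick residual → --11
Cover = cd + b + ac  |cover|=3

3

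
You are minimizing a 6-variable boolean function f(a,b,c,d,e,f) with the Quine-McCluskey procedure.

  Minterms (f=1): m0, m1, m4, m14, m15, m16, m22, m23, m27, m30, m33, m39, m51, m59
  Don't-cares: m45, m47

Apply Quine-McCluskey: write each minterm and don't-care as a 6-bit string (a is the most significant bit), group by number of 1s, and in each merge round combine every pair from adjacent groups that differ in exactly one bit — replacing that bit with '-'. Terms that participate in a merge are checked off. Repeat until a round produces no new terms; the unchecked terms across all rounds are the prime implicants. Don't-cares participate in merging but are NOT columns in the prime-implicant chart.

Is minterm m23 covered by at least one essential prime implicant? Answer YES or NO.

[col 0] 000000*, 000001*, 000100*, 001110*, 001111*, 010000*, 010110*, 010111*, 011011*, 011110*, 100001*, 100111*, 101101*, 101111*, 110011*, 111011*
[col 1] -00001, -01111, -11011, 0-0000, 0-1110, 000-00, 00000-, 00111-, 01-110, 01011-, 10-111, 1011-1, 11-011
Prime implicants: -00001, -01111, -11011, 0-0000, 0-1110, 000-00, 00000-, 00111-, 01-110, 01011-, 10-111, 1011-1, 11-011
PI chart (minterm → PIs covering it):
  0 | 0-0000,000-00,00000-
  1 | -00001,00000-
  4 | 000-00  (sole → essential)
  14 | 0-1110,00111-
  15 | -01111,00111-
  16 | 0-0000  (sole → essential)
  22 | 01-110,01011-
  23 | 01011-  (sole → essential)
  27 | -11011  (sole → essential)
  30 | 0-1110,01-110
  33 | -00001  (sole → essential)
  39 | 10-111  (sole → essential)
  51 | 11-011  (sole → essential)
  59 | -11011,11-011
Essential prime implicants: -00001, -11011, 0-0000, 000-00, 01011-, 10-111, 11-011

YES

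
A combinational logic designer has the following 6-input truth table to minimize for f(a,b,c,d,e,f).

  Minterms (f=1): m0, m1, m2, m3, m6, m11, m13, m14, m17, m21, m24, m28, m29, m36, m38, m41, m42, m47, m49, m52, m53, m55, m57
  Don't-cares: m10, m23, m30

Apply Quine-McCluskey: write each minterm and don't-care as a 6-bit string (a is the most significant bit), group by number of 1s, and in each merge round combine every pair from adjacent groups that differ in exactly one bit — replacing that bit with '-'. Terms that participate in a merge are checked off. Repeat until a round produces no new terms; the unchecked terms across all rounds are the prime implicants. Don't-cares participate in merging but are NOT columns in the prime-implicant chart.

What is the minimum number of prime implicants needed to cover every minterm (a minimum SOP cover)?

12

Round 0: 000000✓ 000001✓ 000010✓ 000011✓ 000110✓ 001010✓ 001011✓ 001101✓ 001110✓ 010001✓ 010101✓ 010111✓ 011000✓ 011100✓ 011101✓ 011110✓ 100100✓ 100110✓ 101001✓ 101010✓ 101111 110001✓ 110100✓ 110101✓ 110111✓ 111001✓
Round 1: -00110 -01010 -10001✓ -10101✓ -10111✓ 0-0001 0-1101 0-1110 00-010✓ 00-011✓ 00-110✓ 000-10✓ 0000-0✓ 0000-1✓ 00000-✓ 00001-✓ 001-10✓ 00101-✓ 01-101 010-01✓ 0101-1✓ 011-00 0111-0 01110- 1-0100 1-1001 1001-0 11-001 110-01✓ 1101-1✓ 11010-
Round 2: -10-01 -101-1 00--10 00-01- 0000--
PIs = {-00110, -01010, -10-01, -101-1, 0-0001, 0-1101, 0-1110, 00--10, 00-01-, 0000--, 01-101, 011-00, 0111-0, 01110-, 1-0100, 1-1001, 1001-0, 101111, 11-001, 11010-}
Coverage chart:
  m0: 0000-- ←essential
  m1: 0-0001,0000--
  m2: 00--10,00-01-,0000--
  m3: 00-01-,0000--
  m6: -00110,00--10
  m11: 00-01- ←essential
  m13: 0-1101 ←essential
  m14: 0-1110,00--10
  m17: -10-01,0-0001
  m21: -10-01,-101-1,01-101
  m24: 011-00 ←essential
  m28: 011-00,0111-0,01110-
  m29: 0-1101,01-101,01110-
  m36: 1-0100,1001-0
  m38: -00110,1001-0
  m41: 1-1001 ←essential
  m42: -01010 ←essential
  m47: 101111 ←essential
  m49: -10-01,11-001
  m52: 1-0100,11010-
  m53: -10-01,-101-1,11010-
  m55: -101-1 ←essential
  m57: 1-1001,11-001
Essential: -01010, -101-1, 0-1101, 00-01-, 0000--, 011-00, 1-1001, 101111
Petrick residual → -00110, -10-01, 0-1110, 1-0100
Min cover (12 terms): b'c'def' + b'cd'ef' + bc'e'f + bc'df + a'cde'f + a'cdef' + a'b'd'e + a'b'c'd' + a'bce'f' + ac'de'f' + acd'e'f + ab'cdef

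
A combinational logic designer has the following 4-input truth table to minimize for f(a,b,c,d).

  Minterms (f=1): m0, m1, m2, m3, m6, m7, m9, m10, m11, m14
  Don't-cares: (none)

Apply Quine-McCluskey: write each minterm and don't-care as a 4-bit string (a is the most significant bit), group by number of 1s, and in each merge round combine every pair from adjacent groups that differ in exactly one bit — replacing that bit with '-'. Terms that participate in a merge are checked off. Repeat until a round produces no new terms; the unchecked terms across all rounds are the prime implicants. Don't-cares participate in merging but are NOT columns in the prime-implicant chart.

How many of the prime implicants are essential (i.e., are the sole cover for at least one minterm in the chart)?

[col 0] 0000*, 0001*, 0010*, 0011*, 0110*, 0111*, 1001*, 1010*, 1011*, 1110*
[col 1] -001*, -010*, -011*, -110*, 0-10*, 0-11*, 00-0*, 00-1*, 000-*, 001-*, 011-*, 1-10*, 10-1*, 101-*
[col 2] --10, -0-1, -01-, 0-1-, 00--
Prime implicants: --10, -0-1, -01-, 0-1-, 00--
PI chart (minterm → PIs covering it):
  0 | 00--  (sole → essential)
  1 | -0-1,00--
  2 | --10,-01-,0-1-,00--
  3 | -0-1,-01-,0-1-,00--
  6 | --10,0-1-
  7 | 0-1-  (sole → essential)
  9 | -0-1  (sole → essential)
  10 | --10,-01-
  11 | -0-1,-01-
  14 | --10  (sole → essential)
Essential prime implicants: --10, -0-1, 0-1-, 00--

4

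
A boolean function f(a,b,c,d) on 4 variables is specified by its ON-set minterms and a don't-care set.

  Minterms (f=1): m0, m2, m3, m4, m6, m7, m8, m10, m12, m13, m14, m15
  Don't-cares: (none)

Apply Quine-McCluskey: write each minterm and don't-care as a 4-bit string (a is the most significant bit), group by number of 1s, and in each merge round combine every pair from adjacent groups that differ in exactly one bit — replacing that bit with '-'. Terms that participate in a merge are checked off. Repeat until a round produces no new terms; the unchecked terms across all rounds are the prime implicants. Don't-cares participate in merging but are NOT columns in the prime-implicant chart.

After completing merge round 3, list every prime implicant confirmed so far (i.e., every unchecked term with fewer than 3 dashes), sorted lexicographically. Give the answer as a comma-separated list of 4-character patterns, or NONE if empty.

-11-, 0-1-, 11--

size-2^0 implicants → 0000(✓)  0010(✓)  0011(✓)  0100(✓)  0110(✓)  0111(✓)  1000(✓)  1010(✓)  1100(✓)  1101(✓)  1110(✓)  1111(✓)
size-2^1 implicants → -000(✓)  -010(✓)  -100(✓)  -110(✓)  -111(✓)  0-00(✓)  0-10(✓)  0-11(✓)  00-0(✓)  001-(✓)  01-0(✓)  011-(✓)  1-00(✓)  1-10(✓)  10-0(✓)  11-0(✓)  11-1(✓)  110-(✓)  111-(✓)
size-2^2 implicants → --00(✓)  --10(✓)  -0-0(✓)  -1-0(✓)  -11-  0--0(✓)  0-1-  1--0(✓)  11--
size-2^3 implicants → ---0
Unchecked terms (primes): ---0, -11-, 0-1-, 11--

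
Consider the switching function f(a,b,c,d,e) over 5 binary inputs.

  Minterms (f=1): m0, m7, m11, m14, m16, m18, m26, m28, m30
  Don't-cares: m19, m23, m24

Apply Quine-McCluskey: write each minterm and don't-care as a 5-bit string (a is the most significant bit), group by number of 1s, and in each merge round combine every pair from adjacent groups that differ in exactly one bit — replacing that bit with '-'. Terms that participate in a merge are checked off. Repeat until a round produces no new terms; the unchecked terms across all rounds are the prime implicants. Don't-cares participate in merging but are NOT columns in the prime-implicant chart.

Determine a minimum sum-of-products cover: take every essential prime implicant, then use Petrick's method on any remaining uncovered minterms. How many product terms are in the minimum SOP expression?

Round 0: 00000✓ 00111✓ 01011 01110✓ 10000✓ 10010✓ 10011✓ 10111✓ 11000✓ 11010✓ 11100✓ 11110✓
Round 1: -0000 -0111 -1110 1-000✓ 1-010✓ 10-11 100-0✓ 1001- 11-00✓ 11-10✓ 110-0✓ 111-0✓
Round 2: 1-0-0 11--0
PIs = {-0000, -0111, -1110, 01011, 1-0-0, 10-11, 1001-, 11--0}
Coverage chart:
  m0: -0000 ←essential
  m7: -0111 ←essential
  m11: 01011 ←essential
  m14: -1110 ←essential
  m16: -0000,1-0-0
  m18: 1-0-0,1001-
  m26: 1-0-0,11--0
  m28: 11--0 ←essential
  m30: -1110,11--0
Essential: -0000, -0111, -1110, 01011, 11--0
Petrick residual → 1-0-0
Min cover (6 terms): b'c'd'e' + b'cde + bcde' + a'bc'de + ac'e' + abe'

6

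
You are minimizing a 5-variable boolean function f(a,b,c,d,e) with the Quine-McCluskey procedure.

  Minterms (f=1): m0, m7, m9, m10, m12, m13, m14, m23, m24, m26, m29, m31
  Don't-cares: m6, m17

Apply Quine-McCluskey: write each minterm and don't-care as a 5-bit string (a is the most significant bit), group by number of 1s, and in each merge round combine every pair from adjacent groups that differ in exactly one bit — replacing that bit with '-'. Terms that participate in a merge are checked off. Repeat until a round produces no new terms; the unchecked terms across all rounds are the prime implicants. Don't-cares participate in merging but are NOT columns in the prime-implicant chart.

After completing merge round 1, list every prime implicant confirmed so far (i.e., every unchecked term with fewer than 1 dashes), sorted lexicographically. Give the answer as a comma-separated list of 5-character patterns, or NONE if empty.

00000, 10001

[col 0] 00000, 00110*, 00111*, 01001*, 01010*, 01100*, 01101*, 01110*, 10001, 10111*, 11000*, 11010*, 11101*, 11111*
[col 1] -0111, -1010, -1101, 0-110, 0011-, 01-01, 01-10, 011-0, 0110-, 1-111, 110-0, 111-1
Prime implicants: -0111, -1010, -1101, 0-110, 00000, 0011-, 01-01, 01-10, 011-0, 0110-, 1-111, 10001, 110-0, 111-1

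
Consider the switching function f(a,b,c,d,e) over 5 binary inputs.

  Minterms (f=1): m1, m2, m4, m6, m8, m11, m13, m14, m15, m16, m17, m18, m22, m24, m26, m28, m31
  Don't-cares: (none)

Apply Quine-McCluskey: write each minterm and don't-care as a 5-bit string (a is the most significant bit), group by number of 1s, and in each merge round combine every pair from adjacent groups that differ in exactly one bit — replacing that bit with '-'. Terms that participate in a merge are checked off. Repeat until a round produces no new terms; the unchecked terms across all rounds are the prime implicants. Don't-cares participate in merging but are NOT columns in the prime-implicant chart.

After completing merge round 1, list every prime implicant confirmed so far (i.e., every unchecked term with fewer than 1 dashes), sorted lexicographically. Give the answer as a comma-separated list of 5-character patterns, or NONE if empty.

NONE

[col 0] 00001*, 00010*, 00100*, 00110*, 01000*, 01011*, 01101*, 01110*, 01111*, 10000*, 10001*, 10010*, 10110*, 11000*, 11010*, 11100*, 11111*
[col 1] -0001, -0010*, -0110*, -1000, -1111, 0-110, 00-10*, 001-0, 01-11, 011-1, 0111-, 1-000*, 1-010*, 10-10*, 100-0*, 1000-, 11-00, 110-0*
[col 2] -0-10, 1-0-0
Prime implicants: -0-10, -0001, -1000, -1111, 0-110, 001-0, 01-11, 011-1, 0111-, 1-0-0, 1000-, 11-00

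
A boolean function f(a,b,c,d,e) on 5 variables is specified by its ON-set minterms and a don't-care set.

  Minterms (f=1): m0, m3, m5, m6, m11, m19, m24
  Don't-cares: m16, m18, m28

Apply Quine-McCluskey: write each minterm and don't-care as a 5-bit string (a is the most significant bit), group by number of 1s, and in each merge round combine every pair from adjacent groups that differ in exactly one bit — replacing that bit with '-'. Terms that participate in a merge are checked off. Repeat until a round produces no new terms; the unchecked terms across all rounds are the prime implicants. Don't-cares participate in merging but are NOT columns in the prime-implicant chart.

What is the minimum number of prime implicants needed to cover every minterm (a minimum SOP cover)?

[col 0] 00000*, 00011*, 00101, 00110, 01011*, 10000*, 10010*, 10011*, 11000*, 11100*
[col 1] -0000, -0011, 0-011, 1-000, 100-0, 1001-, 11-00
Prime implicants: -0000, -0011, 0-011, 00101, 00110, 1-000, 100-0, 1001-, 11-00
PI chart (minterm → PIs covering it):
  0 | -0000  (sole → essential)
  3 | -0011,0-011
  5 | 00101  (sole → essential)
  6 | 00110  (sole → essential)
  11 | 0-011  (sole → essential)
  19 | -0011,1001-
  24 | 1-000,11-00
Essential prime implicants: -0000, 0-011, 00101, 00110
Petrick residual → -0011, 1-000
Minimum SOP uses 6 PIs: b'c'd'e' + b'c'de + a'c'de + a'b'cd'e + a'b'cde' + ac'd'e'

6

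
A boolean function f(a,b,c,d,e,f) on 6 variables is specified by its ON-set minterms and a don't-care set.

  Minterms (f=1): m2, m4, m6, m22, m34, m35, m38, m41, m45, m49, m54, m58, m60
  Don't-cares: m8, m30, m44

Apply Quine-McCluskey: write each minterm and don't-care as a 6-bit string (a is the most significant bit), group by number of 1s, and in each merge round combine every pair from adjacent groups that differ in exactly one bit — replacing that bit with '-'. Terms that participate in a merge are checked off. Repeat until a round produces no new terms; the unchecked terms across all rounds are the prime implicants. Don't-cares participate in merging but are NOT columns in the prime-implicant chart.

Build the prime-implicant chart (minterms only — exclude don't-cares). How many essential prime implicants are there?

[col 0] 000010*, 000100*, 000110*, 001000, 010110*, 011110*, 100010*, 100011*, 100110*, 101001*, 101100*, 101101*, 110001, 110110*, 111010, 111100*
[col 1] -00010*, -00110*, -10110*, 0-0110*, 000-10*, 0001-0, 01-110, 1-0110*, 1-1100, 100-10*, 10001-, 101-01, 10110-
[col 2] --0110, -00-10
Prime implicants: --0110, -00-10, 0001-0, 001000, 01-110, 1-1100, 10001-, 101-01, 10110-, 110001, 111010
PI chart (minterm → PIs covering it):
  2 | -00-10  (sole → essential)
  4 | 0001-0  (sole → essential)
  6 | --0110,-00-10,0001-0
  22 | --0110,01-110
  34 | -00-10,10001-
  35 | 10001-  (sole → essential)
  38 | --0110,-00-10
  41 | 101-01  (sole → essential)
  45 | 101-01,10110-
  49 | 110001  (sole → essential)
  54 | --0110  (sole → essential)
  58 | 111010  (sole → essential)
  60 | 1-1100  (sole → essential)
Essential prime implicants: --0110, -00-10, 0001-0, 1-1100, 10001-, 101-01, 110001, 111010

8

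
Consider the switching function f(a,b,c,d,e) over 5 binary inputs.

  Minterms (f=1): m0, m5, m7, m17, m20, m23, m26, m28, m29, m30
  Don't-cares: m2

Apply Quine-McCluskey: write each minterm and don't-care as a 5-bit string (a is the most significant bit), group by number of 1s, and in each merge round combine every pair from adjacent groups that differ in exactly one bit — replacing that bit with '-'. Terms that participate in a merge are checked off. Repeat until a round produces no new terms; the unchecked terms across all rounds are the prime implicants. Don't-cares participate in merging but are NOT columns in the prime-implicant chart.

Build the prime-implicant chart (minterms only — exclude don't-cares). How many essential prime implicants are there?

[col 0] 00000*, 00010*, 00101*, 00111*, 10001, 10100*, 10111*, 11010*, 11100*, 11101*, 11110*
[col 1] -0111, 000-0, 001-1, 1-100, 11-10, 111-0, 1110-
Prime implicants: -0111, 000-0, 001-1, 1-100, 10001, 11-10, 111-0, 1110-
PI chart (minterm → PIs covering it):
  0 | 000-0  (sole → essential)
  5 | 001-1  (sole → essential)
  7 | -0111,001-1
  17 | 10001  (sole → essential)
  20 | 1-100  (sole → essential)
  23 | -0111  (sole → essential)
  26 | 11-10  (sole → essential)
  28 | 1-100,111-0,1110-
  29 | 1110-  (sole → essential)
  30 | 11-10,111-0
Essential prime implicants: -0111, 000-0, 001-1, 1-100, 10001, 11-10, 1110-

7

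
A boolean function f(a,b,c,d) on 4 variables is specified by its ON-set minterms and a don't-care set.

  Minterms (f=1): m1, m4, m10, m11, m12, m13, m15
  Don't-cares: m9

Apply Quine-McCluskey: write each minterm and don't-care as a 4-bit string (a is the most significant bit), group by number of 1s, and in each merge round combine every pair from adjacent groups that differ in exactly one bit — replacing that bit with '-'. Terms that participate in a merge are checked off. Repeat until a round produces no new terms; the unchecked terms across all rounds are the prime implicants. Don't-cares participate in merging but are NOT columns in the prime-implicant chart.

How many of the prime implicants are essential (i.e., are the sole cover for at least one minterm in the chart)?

Round 0: 0001✓ 0100✓ 1001✓ 1010✓ 1011✓ 1100✓ 1101✓ 1111✓
Round 1: -001 -100 1-01✓ 1-11✓ 10-1✓ 101- 11-1✓ 110-
Round 2: 1--1
PIs = {-001, -100, 1--1, 101-, 110-}
Coverage chart:
  m1: -001 ←essential
  m4: -100 ←essential
  m10: 101- ←essential
  m11: 1--1,101-
  m12: -100,110-
  m13: 1--1,110-
  m15: 1--1 ←essential
Essential: -001, -100, 1--1, 101-

4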